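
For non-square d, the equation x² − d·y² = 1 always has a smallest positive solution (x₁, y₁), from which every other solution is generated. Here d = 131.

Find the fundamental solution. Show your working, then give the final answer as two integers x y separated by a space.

10610 927

d=131: √d = [11; 2,4,11,4,2,22] (ℓ=6, even), read p_5/q_5
a_0=11:  p_0=11·1+0=11,  q_0=11·0+1=1
…
a_4=4:  p_4=4·1156+103=4727,  q_4=4·101+9=413
a_5=2:  p_5=2·4727+1156=10610,  q_5=2·413+101=927
fundamental: x₁=10610, y₁=927  (since 112572100 − 131·859329 = 1)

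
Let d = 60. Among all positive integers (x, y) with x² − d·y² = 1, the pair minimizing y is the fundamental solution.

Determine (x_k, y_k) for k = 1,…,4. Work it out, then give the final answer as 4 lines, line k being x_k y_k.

31 4
1921 248
119071 15372
7380481 952816

√60 → a₀=7, period (1,2,1,14); ℓ=4 even so k=3
i=0: a=7 ⇒ p=7, q=1
…
i=2: a=2 ⇒ p=23, q=3
i=3: a=1 ⇒ p=31, q=4
fundamental: x₁=31, y₁=4  (since 961 − 60·16 = 1)
k=2:  x_2 = 31·31+60·4·4 = 1921,  y_2 = 31·4+4·31 = 248
k=3:  x_3 = 31·1921+60·4·248 = 119071,  y_3 = 31·248+4·1921 = 15372
k=4:  x_4 = 31·119071+60·4·15372 = 7380481,  y_4 = 31·15372+4·119071 = 952816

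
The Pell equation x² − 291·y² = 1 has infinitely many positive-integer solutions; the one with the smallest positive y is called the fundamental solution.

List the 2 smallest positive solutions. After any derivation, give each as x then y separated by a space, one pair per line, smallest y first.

290 17
168199 9860

√291 = [17; 17,34, …], period ℓ=2 (even) → k=1
k=0  a_k=17  p_k/q_k = 17/1
k=1  a_k=17  p_k/q_k = 290/17
fundamental: x₁=290, y₁=17  (since 84100 − 291·289 = 1)
(290+17√291)^2 = 168199 + 9860√291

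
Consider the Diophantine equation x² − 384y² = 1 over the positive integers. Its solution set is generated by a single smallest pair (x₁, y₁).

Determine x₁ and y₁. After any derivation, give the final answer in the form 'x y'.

4801 245

√384 = [19; 1,1,2,9,2,1,1,38, …], period ℓ=8 (even) → k=7
k=0  a_k=19  p_k/q_k = 19/1
…
k=2  a_k=1  p_k/q_k = 39/2
…
k=4  a_k=9  p_k/q_k = 921/47
…
k=6  a_k=1  p_k/q_k = 2861/146
k=7  a_k=1  p_k/q_k = 4801/245
(x₁, y₁) = (4801, 245);  4801² − 384·245² = 1 ✓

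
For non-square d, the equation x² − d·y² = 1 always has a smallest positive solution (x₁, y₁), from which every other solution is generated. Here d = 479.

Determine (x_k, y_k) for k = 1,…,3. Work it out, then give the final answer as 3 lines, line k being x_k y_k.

2989440 136591
17873503027199 816661198080
106863529779256567680 4882719303976413809

√479 = [21; 1,7,1,3,2,21,2,3,1,7,1,42, …], period ℓ=12 (even) → k=11
step 0: (21, 1)  from 21·(1,0) + (0,1)
step 1: (22, 1)  from 1·(21,1) + (1,0)
step 2: (175, 8)  from 7·(22,1) + (21,1)
step 3: (197, 9)  from 1·(175,8) + (22,1)
step 4: (766, 35)  from 3·(197,9) + (175,8)
step 5: (1729, 79)  from 2·(766,35) + (197,9)
step 6: (37075, 1694)  from 21·(1729,79) + (766,35)
step 7: (75879, 3467)  from 2·(37075,1694) + (1729,79)
step 8: (264712, 12095)  from 3·(75879,3467) + (37075,1694)
step 9: (340591, 15562)  from 1·(264712,12095) + (75879,3467)
step 10: (2648849, 121029)  from 7·(340591,15562) + (264712,12095)
step 11: (2989440, 136591)  from 1·(2648849,121029) + (340591,15562)
(x₁, y₁) = (2989440, 136591);  2989440² − 479·136591² = 1 ✓
n=2: (2989440,136591)∘(2989440,136591) = (2989440·2989440+479·136591·136591, 2989440·136591+136591·2989440) = (17873503027199,816661198080)
n=3: (17873503027199,816661198080)∘(2989440,136591) = (2989440·17873503027199+479·136591·816661198080, 2989440·816661198080+136591·17873503027199) = (106863529779256567680,4882719303976413809)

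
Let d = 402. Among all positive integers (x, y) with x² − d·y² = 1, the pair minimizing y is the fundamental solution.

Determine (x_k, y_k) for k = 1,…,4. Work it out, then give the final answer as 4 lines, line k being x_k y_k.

401 20
321601 16040
257923601 12864060
206854406401 10316960080

√402 → a₀=20, period (20,40); ℓ=2 even so k=1
k=0  a_k=20  p_k/q_k = 20/1
k=1  a_k=20  p_k/q_k = 401/20
→ (401, 20).  Check: 401²=160801, 402·20²=160800, difference 1.
(401+20√402)^2 = 321601 + 16040√402
(401+20√402)^3 = 257923601 + 12864060√402
(401+20√402)^4 = 206854406401 + 10316960080√402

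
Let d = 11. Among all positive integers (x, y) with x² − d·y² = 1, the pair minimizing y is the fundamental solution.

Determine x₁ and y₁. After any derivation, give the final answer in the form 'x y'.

d=11: √d = [3; 3,6] (ℓ=2, even), read p_1/q_1
step 0: (3, 1)  from 3·(1,0) + (0,1)
step 1: (10, 3)  from 3·(3,1) + (1,0)
fundamental: x₁=10, y₁=3  (since 100 − 11·9 = 1)

10 3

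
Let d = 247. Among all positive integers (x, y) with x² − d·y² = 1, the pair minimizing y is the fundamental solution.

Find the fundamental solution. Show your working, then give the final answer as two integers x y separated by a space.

√247 → a₀=15, period (1,2,1,1,9,1,9,1,1,2,1,30); ℓ=12 even so k=11
i=0: a=15 ⇒ p=15, q=1
i=1: a=1 ⇒ p=16, q=1
i=2: a=2 ⇒ p=47, q=3
i=3: a=1 ⇒ p=63, q=4
…
i=6: a=1 ⇒ p=1163, q=74
…
i=9: a=1 ⇒ p=24203, q=1540
i=10: a=2 ⇒ p=61089, q=3887
i=11: a=1 ⇒ p=85292, q=5427
→ (85292, 5427).  Check: 85292²=7274725264, 247·5427²=7274725263, difference 1.

85292 5427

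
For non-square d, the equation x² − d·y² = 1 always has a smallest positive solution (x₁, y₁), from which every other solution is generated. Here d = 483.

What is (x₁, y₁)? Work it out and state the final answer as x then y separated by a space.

[21; 1,42] for √483; ℓ=2 ⇒ convergent index 1
k=0  a_k=21  p_k/q_k = 21/1
k=1  a_k=1  p_k/q_k = 22/1
(x₁, y₁) = (22, 1);  22² − 483·1² = 1 ✓

22 1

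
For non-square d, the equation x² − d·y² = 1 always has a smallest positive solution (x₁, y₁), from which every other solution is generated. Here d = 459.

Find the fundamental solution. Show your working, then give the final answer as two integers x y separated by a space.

499850 23331

√459 → a₀=21, period (2,2,1,4,21,4,1,2,2,42); ℓ=10 even so k=9
a_0=21:  p_0=21·1+0=21,  q_0=21·0+1=1
…
a_2=2:  p_2=2·43+21=107,  q_2=2·2+1=5
…
a_4=4:  p_4=4·150+107=707,  q_4=4·7+5=33
…
a_7=1:  p_7=1·60695+14997=75692,  q_7=1·2833+700=3533
a_8=2:  p_8=2·75692+60695=212079,  q_8=2·3533+2833=9899
a_9=2:  p_9=2·212079+75692=499850,  q_9=2·9899+3533=23331
→ (499850, 23331).  Check: 499850²=249850022500, 459·23331²=249850022499, difference 1.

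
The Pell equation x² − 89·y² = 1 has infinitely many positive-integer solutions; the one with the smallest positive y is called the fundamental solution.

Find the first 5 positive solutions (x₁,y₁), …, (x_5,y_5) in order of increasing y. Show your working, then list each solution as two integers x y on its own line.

√89 = [9; 2,3,3,2,18, …], period ℓ=5 (odd) → k=9
step 0: (9, 1)  from 9·(1,0) + (0,1)
…
step 2: (66, 7)  from 3·(19,2) + (9,1)
step 3: (217, 23)  from 3·(66,7) + (19,2)
…
step 6: (18934, 2007)  from 2·(9217,977) + (500,53)
…
step 8: (216991, 23001)  from 3·(66019,6998) + (18934,2007)
step 9: (500001, 53000)  from 2·(216991,23001) + (66019,6998)
→ (500001, 53000).  Check: 500001²=250001000001, 89·53000²=250001000000, difference 1.
(x_2, y_2) = (500001·500001 + 89·53000·53000, 500001·53000 + 53000·500001) = (500002000001, 53000106000)
(x_3, y_3) = (500001·500002000001 + 89·53000·53000106000, 500001·53000106000 + 53000·500002000001) = (500003000004500001, 53000212000159000)
(x_4, y_4) = (500001·500003000004500001 + 89·53000·53000212000159000, 500001·53000212000159000 + 53000·500003000004500001) = (500004000010000008000001, 53000318000530000212000)
(x_5, y_5) = (500001·500004000010000008000001 + 89·53000·53000318000530000212000, 500001·53000318000530000212000 + 53000·500004000010000008000001) = (500005000017500025000012500001, 53000424001113001060000265000)

500001 53000
500002000001 53000106000
500003000004500001 53000212000159000
500004000010000008000001 53000318000530000212000
500005000017500025000012500001 53000424001113001060000265000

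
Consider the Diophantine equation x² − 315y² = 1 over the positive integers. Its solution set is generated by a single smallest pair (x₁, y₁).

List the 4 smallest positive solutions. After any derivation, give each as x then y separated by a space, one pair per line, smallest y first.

√315 → a₀=17, period (1,2,1,34); ℓ=4 even so k=3
k=0  a_k=17  p_k/q_k = 17/1
k=1  a_k=1  p_k/q_k = 18/1
k=2  a_k=2  p_k/q_k = 53/3
k=3  a_k=1  p_k/q_k = 71/4
fundamental: x₁=71, y₁=4  (since 5041 − 315·16 = 1)
n=2: (71,4)∘(71,4) = (71·71+315·4·4, 71·4+4·71) = (10081,568)
n=3: (10081,568)∘(71,4) = (71·10081+315·4·568, 71·568+4·10081) = (1431431,80652)
n=4: (1431431,80652)∘(71,4) = (71·1431431+315·4·80652, 71·80652+4·1431431) = (203253121,11452016)

71 4
10081 568
1431431 80652
203253121 11452016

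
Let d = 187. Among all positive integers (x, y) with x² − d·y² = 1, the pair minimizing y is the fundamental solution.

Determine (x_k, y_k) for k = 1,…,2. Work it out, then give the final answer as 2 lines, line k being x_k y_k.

[13; 1,2,13,2,1,26] for √187; ℓ=6 ⇒ convergent index 5
i=0: a=13 ⇒ p=13, q=1
…
i=3: a=13 ⇒ p=547, q=40
i=4: a=2 ⇒ p=1135, q=83
i=5: a=1 ⇒ p=1682, q=123
fundamental: x₁=1682, y₁=123  (since 2829124 − 187·15129 = 1)
k=2:  x_2 = 1682·1682+187·123·123 = 5658247,  y_2 = 1682·123+123·1682 = 413772

1682 123
5658247 413772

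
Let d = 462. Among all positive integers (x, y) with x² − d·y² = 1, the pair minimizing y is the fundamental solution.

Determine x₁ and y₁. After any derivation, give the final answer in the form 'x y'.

43 2

√462 = [21; 2,42, …], period ℓ=2 (even) → k=1
step 0: (21, 1)  from 21·(1,0) + (0,1)
step 1: (43, 2)  from 2·(21,1) + (1,0)
(x₁, y₁) = (43, 2);  43² − 462·2² = 1 ✓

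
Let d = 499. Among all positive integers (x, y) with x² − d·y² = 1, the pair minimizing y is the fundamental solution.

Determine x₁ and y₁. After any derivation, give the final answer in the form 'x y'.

√499 → a₀=22, period (2,1,21,1,2,44); ℓ=6 even so k=5
step 0: (22, 1)  from 22·(1,0) + (0,1)
…
step 2: (67, 3)  from 1·(45,2) + (22,1)
…
step 4: (1519, 68)  from 1·(1452,65) + (67,3)
step 5: (4490, 201)  from 2·(1519,68) + (1452,65)
→ (4490, 201).  Check: 4490²=20160100, 499·201²=20160099, difference 1.

4490 201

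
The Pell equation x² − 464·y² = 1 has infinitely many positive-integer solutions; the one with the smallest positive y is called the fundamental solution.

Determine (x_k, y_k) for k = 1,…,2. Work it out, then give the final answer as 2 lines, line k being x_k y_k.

9801 455
192119201 8918910

√464 = [21; 1,1,5,1,1,1,5,1,1,42, …], period ℓ=10 (even) → k=9
step 0: (21, 1)  from 21·(1,0) + (0,1)
…
step 3: (237, 11)  from 5·(43,2) + (22,1)
step 4: (280, 13)  from 1·(237,11) + (43,2)
…
step 7: (4502, 209)  from 5·(797,37) + (517,24)
step 8: (5299, 246)  from 1·(4502,209) + (797,37)
step 9: (9801, 455)  from 1·(5299,246) + (4502,209)
→ (9801, 455).  Check: 9801²=96059601, 464·455²=96059600, difference 1.
(9801+455√464)^2 = 192119201 + 8918910√464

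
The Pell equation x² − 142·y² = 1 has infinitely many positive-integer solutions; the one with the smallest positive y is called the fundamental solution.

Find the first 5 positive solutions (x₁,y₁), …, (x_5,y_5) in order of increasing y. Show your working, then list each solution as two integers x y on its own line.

143 12
40897 3432
11696399 981540
3345129217 280717008
956695259663 80284082748

√142 → a₀=11, period (1,10,1,22); ℓ=4 even so k=3
step 0: (11, 1)  from 11·(1,0) + (0,1)
…
step 2: (131, 11)  from 10·(12,1) + (11,1)
step 3: (143, 12)  from 1·(131,11) + (12,1)
(x₁, y₁) = (143, 12);  143² − 142·12² = 1 ✓
(x_2, y_2) = (143·143 + 142·12·12, 143·12 + 12·143) = (40897, 3432)
(x_3, y_3) = (143·40897 + 142·12·3432, 143·3432 + 12·40897) = (11696399, 981540)
(x_4, y_4) = (143·11696399 + 142·12·981540, 143·981540 + 12·11696399) = (3345129217, 280717008)
(x_5, y_5) = (143·3345129217 + 142·12·280717008, 143·280717008 + 12·3345129217) = (956695259663, 80284082748)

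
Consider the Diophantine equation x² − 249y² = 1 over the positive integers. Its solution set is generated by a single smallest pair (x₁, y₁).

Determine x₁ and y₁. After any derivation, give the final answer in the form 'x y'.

√249 = [15; 1,3,1,1,5,…,3,1,30, …], period ℓ=16 (even) → k=15
a_0=15:  p_0=15·1+0=15,  q_0=15·0+1=1
a_1=1:  p_1=1·15+1=16,  q_1=1·1+0=1
…
a_4=1:  p_4=1·79+63=142,  q_4=1·5+4=9
…
a_6=1:  p_6=1·789+142=931,  q_6=1·50+9=59
a_7=3:  p_7=3·931+789=3582,  q_7=3·59+50=227
a_8=10:  p_8=10·3582+931=36751,  q_8=10·227+59=2329
…
a_10=1:  p_10=1·113835+36751=150586,  q_10=1·7214+2329=9543
a_11=5:  p_11=5·150586+113835=866765,  q_11=5·9543+7214=54929
a_12=1:  p_12=1·866765+150586=1017351,  q_12=1·54929+9543=64472
…
a_14=3:  p_14=3·1884116+1017351=6669699,  q_14=3·119401+64472=422675
a_15=1:  p_15=1·6669699+1884116=8553815,  q_15=1·422675+119401=542076
→ (8553815, 542076).  Check: 8553815²=73167751054225, 249·542076²=73167751054224, difference 1.

8553815 542076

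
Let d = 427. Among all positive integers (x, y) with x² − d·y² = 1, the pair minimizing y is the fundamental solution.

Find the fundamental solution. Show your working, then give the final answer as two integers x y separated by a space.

62 3

√427 = [20; 1,1,1,40, …], period ℓ=4 (even) → k=3
k=0  a_k=20  p_k/q_k = 20/1
…
k=2  a_k=1  p_k/q_k = 41/2
k=3  a_k=1  p_k/q_k = 62/3
→ (62, 3).  Check: 62²=3844, 427·3²=3843, difference 1.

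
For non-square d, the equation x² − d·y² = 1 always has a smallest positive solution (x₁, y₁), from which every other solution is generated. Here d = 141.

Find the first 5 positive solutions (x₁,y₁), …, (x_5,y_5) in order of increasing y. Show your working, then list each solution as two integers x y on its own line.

95 8
18049 1520
3429215 288792
651532801 54868960
123787802975 10424813608

√141 → a₀=11, period (1,6,1,22); ℓ=4 even so k=3
step 0: (11, 1)  from 11·(1,0) + (0,1)
step 1: (12, 1)  from 1·(11,1) + (1,0)
step 2: (83, 7)  from 6·(12,1) + (11,1)
step 3: (95, 8)  from 1·(83,7) + (12,1)
→ (95, 8).  Check: 95²=9025, 141·8²=9024, difference 1.
(x_2, y_2) = (95·95 + 141·8·8, 95·8 + 8·95) = (18049, 1520)
(x_3, y_3) = (95·18049 + 141·8·1520, 95·1520 + 8·18049) = (3429215, 288792)
(x_4, y_4) = (95·3429215 + 141·8·288792, 95·288792 + 8·3429215) = (651532801, 54868960)
(x_5, y_5) = (95·651532801 + 141·8·54868960, 95·54868960 + 8·651532801) = (123787802975, 10424813608)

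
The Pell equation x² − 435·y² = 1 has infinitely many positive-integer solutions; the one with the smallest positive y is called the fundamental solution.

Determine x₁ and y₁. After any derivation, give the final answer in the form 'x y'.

146 7

d=435: √d = [20; 1,5,1,40] (ℓ=4, even), read p_3/q_3
a_0=20:  p_0=20·1+0=20,  q_0=20·0+1=1
a_1=1:  p_1=1·20+1=21,  q_1=1·1+0=1
a_2=5:  p_2=5·21+20=125,  q_2=5·1+1=6
a_3=1:  p_3=1·125+21=146,  q_3=1·6+1=7
(x₁, y₁) = (146, 7);  146² − 435·7² = 1 ✓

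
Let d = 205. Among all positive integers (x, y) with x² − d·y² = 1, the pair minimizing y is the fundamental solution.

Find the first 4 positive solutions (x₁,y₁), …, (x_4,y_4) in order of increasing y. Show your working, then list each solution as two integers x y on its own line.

√205 → a₀=14, period (3,6,1,4,1,6,3,28); ℓ=8 even so k=7
a_0=14:  p_0=14·1+0=14,  q_0=14·0+1=1
…
a_2=6:  p_2=6·43+14=272,  q_2=6·3+1=19
a_3=1:  p_3=1·272+43=315,  q_3=1·19+3=22
a_4=4:  p_4=4·315+272=1532,  q_4=4·22+19=107
a_5=1:  p_5=1·1532+315=1847,  q_5=1·107+22=129
a_6=6:  p_6=6·1847+1532=12614,  q_6=6·129+107=881
a_7=3:  p_7=3·12614+1847=39689,  q_7=3·881+129=2772
→ (39689, 2772).  Check: 39689²=1575216721, 205·2772²=1575216720, difference 1.
n=2: (39689,2772)∘(39689,2772) = (39689·39689+205·2772·2772, 39689·2772+2772·39689) = (3150433441,220035816)
n=3: (3150433441,220035816)∘(39689,2772) = (39689·3150433441+205·2772·220035816, 39689·220035816+2772·3150433441) = (250075105640009,17466002999676)
n=4: (250075105640009,17466002999676)∘(39689,2772) = (39689·250075105640009+205·2772·17466002999676, 39689·17466002999676+2772·250075105640009) = (19850461732342200961,1386416385888245712)

39689 2772
3150433441 220035816
250075105640009 17466002999676
19850461732342200961 1386416385888245712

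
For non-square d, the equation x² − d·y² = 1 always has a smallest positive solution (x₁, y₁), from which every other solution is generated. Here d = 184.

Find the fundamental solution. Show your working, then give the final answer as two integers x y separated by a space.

√184 = [13; 1,1,3,2,1,2,1,2,3,1,1,26, …], period ℓ=12 (even) → k=11
step 0: (13, 1)  from 13·(1,0) + (0,1)
…
step 4: (217, 16)  from 2·(95,7) + (27,2)
…
step 10: (13741, 1013)  from 1·(10594,781) + (3147,232)
step 11: (24335, 1794)  from 1·(13741,1013) + (10594,781)
fundamental: x₁=24335, y₁=1794  (since 592192225 − 184·3218436 = 1)

24335 1794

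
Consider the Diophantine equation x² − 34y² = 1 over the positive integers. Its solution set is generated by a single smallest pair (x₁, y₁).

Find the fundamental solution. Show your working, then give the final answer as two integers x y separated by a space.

35 6

√34 = [5; 1,4,1,10, …], period ℓ=4 (even) → k=3
a_0=5:  p_0=5·1+0=5,  q_0=5·0+1=1
a_1=1:  p_1=1·5+1=6,  q_1=1·1+0=1
a_2=4:  p_2=4·6+5=29,  q_2=4·1+1=5
a_3=1:  p_3=1·29+6=35,  q_3=1·5+1=6
→ (35, 6).  Check: 35²=1225, 34·6²=1224, difference 1.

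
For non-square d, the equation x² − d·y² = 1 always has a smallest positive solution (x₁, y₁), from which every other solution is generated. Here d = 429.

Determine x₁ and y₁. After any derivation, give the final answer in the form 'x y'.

1524095 73584

d=429: √d = [20; 1,2,2,9,1,12,1,9,2,2,1,40] (ℓ=12, even), read p_11/q_11
i=0: a=20 ⇒ p=20, q=1
…
i=2: a=2 ⇒ p=62, q=3
…
i=4: a=9 ⇒ p=1367, q=66
…
i=7: a=1 ⇒ p=21023, q=1015
i=8: a=9 ⇒ p=208718, q=10077
i=9: a=2 ⇒ p=438459, q=21169
i=10: a=2 ⇒ p=1085636, q=52415
i=11: a=1 ⇒ p=1524095, q=73584
→ (1524095, 73584).  Check: 1524095²=2322865569025, 429·73584²=2322865569024, difference 1.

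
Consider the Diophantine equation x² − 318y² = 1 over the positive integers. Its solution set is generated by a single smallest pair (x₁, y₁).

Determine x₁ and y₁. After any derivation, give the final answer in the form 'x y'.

107 6

[17; 1,4,1,34] for √318; ℓ=4 ⇒ convergent index 3
step 0: (17, 1)  from 17·(1,0) + (0,1)
step 1: (18, 1)  from 1·(17,1) + (1,0)
step 2: (89, 5)  from 4·(18,1) + (17,1)
step 3: (107, 6)  from 1·(89,5) + (18,1)
(x₁, y₁) = (107, 6);  107² − 318·6² = 1 ✓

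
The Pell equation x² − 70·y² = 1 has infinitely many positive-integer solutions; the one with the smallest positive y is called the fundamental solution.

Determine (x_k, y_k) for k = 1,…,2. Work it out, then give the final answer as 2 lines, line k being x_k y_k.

251 30
126001 15060

d=70: √d = [8; 2,1,2,1,2,16] (ℓ=6, even), read p_5/q_5
a_0=8:  p_0=8·1+0=8,  q_0=8·0+1=1
…
a_2=1:  p_2=1·17+8=25,  q_2=1·2+1=3
…
a_4=1:  p_4=1·67+25=92,  q_4=1·8+3=11
a_5=2:  p_5=2·92+67=251,  q_5=2·11+8=30
(x₁, y₁) = (251, 30);  251² − 70·30² = 1 ✓
(x_2, y_2) = (251·251 + 70·30·30, 251·30 + 30·251) = (126001, 15060)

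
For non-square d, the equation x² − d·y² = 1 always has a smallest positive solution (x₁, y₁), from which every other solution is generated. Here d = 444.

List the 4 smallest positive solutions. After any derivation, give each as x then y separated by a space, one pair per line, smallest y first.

295 14
174049 8260
102688615 4873386
60586108801 2875289480

√444 = [21; 14,42, …], period ℓ=2 (even) → k=1
i=0: a=21 ⇒ p=21, q=1
i=1: a=14 ⇒ p=295, q=14
(x₁, y₁) = (295, 14);  295² − 444·14² = 1 ✓
n=2: (295,14)∘(295,14) = (295·295+444·14·14, 295·14+14·295) = (174049,8260)
n=3: (174049,8260)∘(295,14) = (295·174049+444·14·8260, 295·8260+14·174049) = (102688615,4873386)
n=4: (102688615,4873386)∘(295,14) = (295·102688615+444·14·4873386, 295·4873386+14·102688615) = (60586108801,2875289480)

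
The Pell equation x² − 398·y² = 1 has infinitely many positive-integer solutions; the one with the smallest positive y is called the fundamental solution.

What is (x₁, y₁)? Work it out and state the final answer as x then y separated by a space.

√398 = [19; 1,18,1,38, …], period ℓ=4 (even) → k=3
step 0: (19, 1)  from 19·(1,0) + (0,1)
step 1: (20, 1)  from 1·(19,1) + (1,0)
step 2: (379, 19)  from 18·(20,1) + (19,1)
step 3: (399, 20)  from 1·(379,19) + (20,1)
→ (399, 20).  Check: 399²=159201, 398·20²=159200, difference 1.

399 20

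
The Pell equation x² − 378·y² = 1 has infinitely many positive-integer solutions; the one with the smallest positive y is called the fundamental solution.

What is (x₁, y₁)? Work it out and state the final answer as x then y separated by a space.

d=378: √d = [19; 2,3,1,4,1,3,2,38] (ℓ=8, even), read p_7/q_7
i=0: a=19 ⇒ p=19, q=1
…
i=3: a=1 ⇒ p=175, q=9
i=4: a=4 ⇒ p=836, q=43
…
i=6: a=3 ⇒ p=3869, q=199
i=7: a=2 ⇒ p=8749, q=450
(x₁, y₁) = (8749, 450);  8749² − 378·450² = 1 ✓

8749 450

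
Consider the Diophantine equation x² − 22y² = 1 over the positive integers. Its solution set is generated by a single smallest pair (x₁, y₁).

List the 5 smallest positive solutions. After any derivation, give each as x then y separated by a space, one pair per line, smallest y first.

d=22: √d = [4; 1,2,4,2,1,8] (ℓ=6, even), read p_5/q_5
k=0  a_k=4  p_k/q_k = 4/1
…
k=2  a_k=2  p_k/q_k = 14/3
k=3  a_k=4  p_k/q_k = 61/13
k=4  a_k=2  p_k/q_k = 136/29
k=5  a_k=1  p_k/q_k = 197/42
→ (197, 42).  Check: 197²=38809, 22·42²=38808, difference 1.
(197+42√22)^2 = 77617 + 16548√22
(197+42√22)^3 = 30580901 + 6519870√22
(197+42√22)^4 = 12048797377 + 2568812232√22
(197+42√22)^5 = 4747195585637 + 1012105499538√22

197 42
77617 16548
30580901 6519870
12048797377 2568812232
4747195585637 1012105499538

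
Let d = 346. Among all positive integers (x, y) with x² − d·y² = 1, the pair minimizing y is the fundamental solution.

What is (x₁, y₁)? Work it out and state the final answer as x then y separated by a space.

17299 930

√346 → a₀=18, period (1,1,1,1,36); ℓ=5 odd so k=9
i=0: a=18 ⇒ p=18, q=1
…
i=2: a=1 ⇒ p=37, q=2
…
i=5: a=36 ⇒ p=3404, q=183
…
i=8: a=1 ⇒ p=10398, q=559
i=9: a=1 ⇒ p=17299, q=930
→ (17299, 930).  Check: 17299²=299255401, 346·930²=299255400, difference 1.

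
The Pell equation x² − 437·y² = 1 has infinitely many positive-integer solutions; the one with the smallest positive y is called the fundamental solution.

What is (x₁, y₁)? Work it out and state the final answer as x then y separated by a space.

√437 → a₀=20, period (1,9,2,9,1,40); ℓ=6 even so k=5
k=0  a_k=20  p_k/q_k = 20/1
k=1  a_k=1  p_k/q_k = 21/1
k=2  a_k=9  p_k/q_k = 209/10
k=3  a_k=2  p_k/q_k = 439/21
k=4  a_k=9  p_k/q_k = 4160/199
k=5  a_k=1  p_k/q_k = 4599/220
→ (4599, 220).  Check: 4599²=21150801, 437·220²=21150800, difference 1.

4599 220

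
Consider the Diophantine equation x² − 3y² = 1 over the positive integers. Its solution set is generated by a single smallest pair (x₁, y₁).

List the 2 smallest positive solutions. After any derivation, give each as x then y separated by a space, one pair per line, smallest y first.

[1; 1,2] for √3; ℓ=2 ⇒ convergent index 1
i=0: a=1 ⇒ p=1, q=1
i=1: a=1 ⇒ p=2, q=1
fundamental: x₁=2, y₁=1  (since 4 − 3·1 = 1)
(x_2, y_2) = (2·2 + 3·1·1, 2·1 + 1·2) = (7, 4)

2 1
7 4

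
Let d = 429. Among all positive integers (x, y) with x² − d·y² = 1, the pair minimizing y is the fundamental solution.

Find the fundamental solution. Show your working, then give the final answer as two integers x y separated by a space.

1524095 73584

√429 → a₀=20, period (1,2,2,9,1,12,1,9,2,2,1,40); ℓ=12 even so k=11
k=0  a_k=20  p_k/q_k = 20/1
…
k=2  a_k=2  p_k/q_k = 62/3
…
k=4  a_k=9  p_k/q_k = 1367/66
…
k=6  a_k=12  p_k/q_k = 19511/942
…
k=10  a_k=2  p_k/q_k = 1085636/52415
k=11  a_k=1  p_k/q_k = 1524095/73584
(x₁, y₁) = (1524095, 73584);  1524095² − 429·73584² = 1 ✓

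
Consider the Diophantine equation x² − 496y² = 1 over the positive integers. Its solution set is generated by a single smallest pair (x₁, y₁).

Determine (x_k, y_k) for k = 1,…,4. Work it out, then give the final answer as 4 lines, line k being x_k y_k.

d=496: √d = [22; 3,1,2,4,1,…,1,3,44] (ℓ=16, even), read p_15/q_15
k=0  a_k=22  p_k/q_k = 22/1
…
k=2  a_k=1  p_k/q_k = 89/4
…
k=4  a_k=4  p_k/q_k = 1069/48
…
k=8  a_k=2  p_k/q_k = 14543/653
…
k=12  a_k=4  p_k/q_k = 389209/17476
…
k=14  a_k=1  p_k/q_k = 1252502/56239
k=15  a_k=3  p_k/q_k = 4620799/207480
(x₁, y₁) = (4620799, 207480);  4620799² − 496·207480² = 1 ✓
(4620799+207480√496)^2 = 42703566796801 + 1917446753040√496
(4620799+207480√496)^3 = 394649197502177907199 + 17720272078000750440√496
(4620799+207480√496)^4 = 3647189234337689639247667201 + 163763630995505661818050080√496

4620799 207480
42703566796801 1917446753040
394649197502177907199 17720272078000750440
3647189234337689639247667201 163763630995505661818050080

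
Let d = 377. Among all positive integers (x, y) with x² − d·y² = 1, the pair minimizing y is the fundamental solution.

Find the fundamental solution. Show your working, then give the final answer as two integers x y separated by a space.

233 12

√377 → a₀=19, period (2,2,2,38); ℓ=4 even so k=3
a_0=19:  p_0=19·1+0=19,  q_0=19·0+1=1
…
a_2=2:  p_2=2·39+19=97,  q_2=2·2+1=5
a_3=2:  p_3=2·97+39=233,  q_3=2·5+2=12
fundamental: x₁=233, y₁=12  (since 54289 − 377·144 = 1)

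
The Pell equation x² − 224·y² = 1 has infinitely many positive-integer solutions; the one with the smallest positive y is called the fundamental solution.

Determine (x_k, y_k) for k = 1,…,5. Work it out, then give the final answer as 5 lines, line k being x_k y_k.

15 1
449 30
13455 899
403201 26940
12082575 807301

√224 → a₀=14, period (1,28); ℓ=2 even so k=1
step 0: (14, 1)  from 14·(1,0) + (0,1)
step 1: (15, 1)  from 1·(14,1) + (1,0)
(x₁, y₁) = (15, 1);  15² − 224·1² = 1 ✓
(15+1√224)^2 = 449 + 30√224
(15+1√224)^3 = 13455 + 899√224
(15+1√224)^4 = 403201 + 26940√224
(15+1√224)^5 = 12082575 + 807301√224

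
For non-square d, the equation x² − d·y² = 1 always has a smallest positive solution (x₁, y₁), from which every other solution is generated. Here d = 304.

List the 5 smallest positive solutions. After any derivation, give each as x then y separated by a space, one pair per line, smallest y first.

d=304: √d = [17; 2,3,2,1,1,1,1,1,2,3,2,34] (ℓ=12, even), read p_11/q_11
step 0: (17, 1)  from 17·(1,0) + (0,1)
step 1: (35, 2)  from 2·(17,1) + (1,0)
…
step 3: (279, 16)  from 2·(122,7) + (35,2)
…
step 8: (2842, 163)  from 1·(1761,101) + (1081,62)
…
step 10: (25177, 1444)  from 3·(7445,427) + (2842,163)
step 11: (57799, 3315)  from 2·(25177,1444) + (7445,427)
fundamental: x₁=57799, y₁=3315  (since 3340724401 − 304·10989225 = 1)
(x_2, y_2) = (57799·57799 + 304·3315·3315, 57799·3315 + 3315·57799) = (6681448801, 383207370)
(x_3, y_3) = (57799·6681448801 + 304·3315·383207370, 57799·383207370 + 3315·6681448801) = (772362118440199, 44298005553945)
(x_4, y_4) = (57799·772362118440199 + 304·3315·44298005553945, 57799·44298005553945 + 3315·772362118440199) = (89283516160768675201, 5120760845641726740)
(x_5, y_5) = (57799·89283516160768675201 + 304·3315·5120760845641726740, 57799·5120760845641726740 + 3315·89283516160768675201) = (10320995900380175197444999, 591949712190194322136575)

57799 3315
6681448801 383207370
772362118440199 44298005553945
89283516160768675201 5120760845641726740
10320995900380175197444999 591949712190194322136575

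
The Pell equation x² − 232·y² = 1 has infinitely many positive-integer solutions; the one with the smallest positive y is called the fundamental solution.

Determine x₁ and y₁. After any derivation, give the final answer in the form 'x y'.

19603 1287

√232 = [15; 4,3,7,3,4,30, …], period ℓ=6 (even) → k=5
step 0: (15, 1)  from 15·(1,0) + (0,1)
…
step 2: (198, 13)  from 3·(61,4) + (15,1)
step 3: (1447, 95)  from 7·(198,13) + (61,4)
step 4: (4539, 298)  from 3·(1447,95) + (198,13)
step 5: (19603, 1287)  from 4·(4539,298) + (1447,95)
(x₁, y₁) = (19603, 1287);  19603² − 232·1287² = 1 ✓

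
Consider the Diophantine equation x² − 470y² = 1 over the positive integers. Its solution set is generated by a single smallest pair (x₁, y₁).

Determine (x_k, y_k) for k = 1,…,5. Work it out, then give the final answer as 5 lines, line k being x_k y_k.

1691 78
5718961 263796
19341524411 892157994
65413029839041 3017278071912
221226847574112251 10204433547048390

d=470: √d = [21; 1,2,8,2,1,42] (ℓ=6, even), read p_5/q_5
i=0: a=21 ⇒ p=21, q=1
…
i=2: a=2 ⇒ p=65, q=3
i=3: a=8 ⇒ p=542, q=25
i=4: a=2 ⇒ p=1149, q=53
i=5: a=1 ⇒ p=1691, q=78
fundamental: x₁=1691, y₁=78  (since 2859481 − 470·6084 = 1)
n=2: (1691,78)∘(1691,78) = (1691·1691+470·78·78, 1691·78+78·1691) = (5718961,263796)
n=3: (5718961,263796)∘(1691,78) = (1691·5718961+470·78·263796, 1691·263796+78·5718961) = (19341524411,892157994)
n=4: (19341524411,892157994)∘(1691,78) = (1691·19341524411+470·78·892157994, 1691·892157994+78·19341524411) = (65413029839041,3017278071912)
n=5: (65413029839041,3017278071912)∘(1691,78) = (1691·65413029839041+470·78·3017278071912, 1691·3017278071912+78·65413029839041) = (221226847574112251,10204433547048390)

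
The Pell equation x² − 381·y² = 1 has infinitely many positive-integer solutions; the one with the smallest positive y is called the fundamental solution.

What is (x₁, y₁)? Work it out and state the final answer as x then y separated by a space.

1015 52

√381 → a₀=19, period (1,1,12,1,1,38); ℓ=6 even so k=5
a_0=19:  p_0=19·1+0=19,  q_0=19·0+1=1
a_1=1:  p_1=1·19+1=20,  q_1=1·1+0=1
a_2=1:  p_2=1·20+19=39,  q_2=1·1+1=2
a_3=12:  p_3=12·39+20=488,  q_3=12·2+1=25
a_4=1:  p_4=1·488+39=527,  q_4=1·25+2=27
a_5=1:  p_5=1·527+488=1015,  q_5=1·27+25=52
→ (1015, 52).  Check: 1015²=1030225, 381·52²=1030224, difference 1.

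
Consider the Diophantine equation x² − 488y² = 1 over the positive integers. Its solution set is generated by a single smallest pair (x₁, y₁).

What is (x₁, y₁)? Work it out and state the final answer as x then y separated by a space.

√488 = [22; 11,44, …], period ℓ=2 (even) → k=1
a_0=22:  p_0=22·1+0=22,  q_0=22·0+1=1
a_1=11:  p_1=11·22+1=243,  q_1=11·1+0=11
(x₁, y₁) = (243, 11);  243² − 488·11² = 1 ✓

243 11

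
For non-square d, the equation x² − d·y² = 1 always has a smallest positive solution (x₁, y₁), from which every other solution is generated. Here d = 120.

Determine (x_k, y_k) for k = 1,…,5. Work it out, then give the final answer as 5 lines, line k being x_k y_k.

11 1
241 22
5291 483
116161 10604
2550251 232805

√120 → a₀=10, period (1,20); ℓ=2 even so k=1
step 0: (10, 1)  from 10·(1,0) + (0,1)
step 1: (11, 1)  from 1·(10,1) + (1,0)
(x₁, y₁) = (11, 1);  11² − 120·1² = 1 ✓
(x_2, y_2) = (11·11 + 120·1·1, 11·1 + 1·11) = (241, 22)
(x_3, y_3) = (11·241 + 120·1·22, 11·22 + 1·241) = (5291, 483)
(x_4, y_4) = (11·5291 + 120·1·483, 11·483 + 1·5291) = (116161, 10604)
(x_5, y_5) = (11·116161 + 120·1·10604, 11·10604 + 1·116161) = (2550251, 232805)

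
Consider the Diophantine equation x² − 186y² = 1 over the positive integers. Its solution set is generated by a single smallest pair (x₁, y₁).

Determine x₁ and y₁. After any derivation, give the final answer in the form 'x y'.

[13; 1,1,1,3,4,3,1,1,1,26] for √186; ℓ=10 ⇒ convergent index 9
i=0: a=13 ⇒ p=13, q=1
…
i=4: a=3 ⇒ p=150, q=11
…
i=8: a=1 ⇒ p=4787, q=351
i=9: a=1 ⇒ p=7501, q=550
(x₁, y₁) = (7501, 550);  7501² − 186·550² = 1 ✓

7501 550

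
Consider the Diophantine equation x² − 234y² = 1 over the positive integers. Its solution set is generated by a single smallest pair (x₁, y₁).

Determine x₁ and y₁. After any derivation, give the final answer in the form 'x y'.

[15; 3,2,1,2,1,2,3,30] for √234; ℓ=8 ⇒ convergent index 7
a_0=15:  p_0=15·1+0=15,  q_0=15·0+1=1
a_1=3:  p_1=3·15+1=46,  q_1=3·1+0=3
a_2=2:  p_2=2·46+15=107,  q_2=2·3+1=7
a_3=1:  p_3=1·107+46=153,  q_3=1·7+3=10
a_4=2:  p_4=2·153+107=413,  q_4=2·10+7=27
a_5=1:  p_5=1·413+153=566,  q_5=1·27+10=37
a_6=2:  p_6=2·566+413=1545,  q_6=2·37+27=101
a_7=3:  p_7=3·1545+566=5201,  q_7=3·101+37=340
→ (5201, 340).  Check: 5201²=27050401, 234·340²=27050400, difference 1.

5201 340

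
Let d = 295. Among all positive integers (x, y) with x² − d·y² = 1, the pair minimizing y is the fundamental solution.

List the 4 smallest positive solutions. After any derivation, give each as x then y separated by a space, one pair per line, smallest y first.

2024999 117900
8201241900001 477494764200
33215013292518224999 1933852840020353700
134520737404664024967600001 7832100134376274949528400

[17; 5,1,2,3,2,6,2,3,2,1,5,34] for √295; ℓ=12 ⇒ convergent index 11
i=0: a=17 ⇒ p=17, q=1
i=1: a=5 ⇒ p=86, q=5
i=2: a=1 ⇒ p=103, q=6
i=3: a=2 ⇒ p=292, q=17
i=4: a=3 ⇒ p=979, q=57
i=5: a=2 ⇒ p=2250, q=131
i=6: a=6 ⇒ p=14479, q=843
i=7: a=2 ⇒ p=31208, q=1817
…
i=9: a=2 ⇒ p=247414, q=14405
i=10: a=1 ⇒ p=355517, q=20699
i=11: a=5 ⇒ p=2024999, q=117900
→ (2024999, 117900).  Check: 2024999²=4100620950001, 295·117900²=4100620950000, difference 1.
(2024999+117900√295)^2 = 8201241900001 + 477494764200√295
(2024999+117900√295)^3 = 33215013292518224999 + 1933852840020353700√295
(2024999+117900√295)^4 = 134520737404664024967600001 + 7832100134376274949528400√295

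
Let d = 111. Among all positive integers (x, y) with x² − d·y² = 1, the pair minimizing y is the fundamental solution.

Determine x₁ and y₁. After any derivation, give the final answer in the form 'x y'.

d=111: √d = [10; 1,1,6,1,1,20] (ℓ=6, even), read p_5/q_5
a_0=10:  p_0=10·1+0=10,  q_0=10·0+1=1
a_1=1:  p_1=1·10+1=11,  q_1=1·1+0=1
…
a_4=1:  p_4=1·137+21=158,  q_4=1·13+2=15
a_5=1:  p_5=1·158+137=295,  q_5=1·15+13=28
→ (295, 28).  Check: 295²=87025, 111·28²=87024, difference 1.

295 28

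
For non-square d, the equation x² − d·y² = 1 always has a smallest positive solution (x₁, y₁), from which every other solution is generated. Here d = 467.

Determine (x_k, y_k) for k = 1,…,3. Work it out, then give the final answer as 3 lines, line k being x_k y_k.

1625626 75225
5285319783751 244575431700
17183906517558380626 795176361465413175

d=467: √d = [21; 1,1,1,1,3,…,1,1,42] (ℓ=14, even), read p_13/q_13
i=0: a=21 ⇒ p=21, q=1
i=1: a=1 ⇒ p=22, q=1
i=2: a=1 ⇒ p=43, q=2
i=3: a=1 ⇒ p=65, q=3
i=4: a=1 ⇒ p=108, q=5
i=5: a=3 ⇒ p=389, q=18
i=6: a=3 ⇒ p=1275, q=59
i=7: a=21 ⇒ p=27164, q=1257
i=8: a=3 ⇒ p=82767, q=3830
…
i=10: a=1 ⇒ p=358232, q=16577
…
i=12: a=1 ⇒ p=991929, q=45901
i=13: a=1 ⇒ p=1625626, q=75225
fundamental: x₁=1625626, y₁=75225  (since 2642659891876 − 467·5658800625 = 1)
n=2: (1625626,75225)∘(1625626,75225) = (1625626·1625626+467·75225·75225, 1625626·75225+75225·1625626) = (5285319783751,244575431700)
n=3: (5285319783751,244575431700)∘(1625626,75225) = (1625626·5285319783751+467·75225·244575431700, 1625626·244575431700+75225·5285319783751) = (17183906517558380626,795176361465413175)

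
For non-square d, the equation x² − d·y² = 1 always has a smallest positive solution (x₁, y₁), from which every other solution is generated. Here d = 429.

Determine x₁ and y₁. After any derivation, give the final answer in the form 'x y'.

1524095 73584

d=429: √d = [20; 1,2,2,9,1,12,1,9,2,2,1,40] (ℓ=12, even), read p_11/q_11
k=0  a_k=20  p_k/q_k = 20/1
…
k=3  a_k=2  p_k/q_k = 145/7
…
k=5  a_k=1  p_k/q_k = 1512/73
…
k=9  a_k=2  p_k/q_k = 438459/21169
k=10  a_k=2  p_k/q_k = 1085636/52415
k=11  a_k=1  p_k/q_k = 1524095/73584
fundamental: x₁=1524095, y₁=73584  (since 2322865569025 − 429·5414605056 = 1)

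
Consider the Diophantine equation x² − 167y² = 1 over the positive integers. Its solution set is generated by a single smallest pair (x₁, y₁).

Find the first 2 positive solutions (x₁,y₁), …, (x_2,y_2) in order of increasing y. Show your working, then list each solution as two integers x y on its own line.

√167 = [12; 1,11,1,24, …], period ℓ=4 (even) → k=3
step 0: (12, 1)  from 12·(1,0) + (0,1)
step 1: (13, 1)  from 1·(12,1) + (1,0)
step 2: (155, 12)  from 11·(13,1) + (12,1)
step 3: (168, 13)  from 1·(155,12) + (13,1)
(x₁, y₁) = (168, 13);  168² − 167·13² = 1 ✓
(x_2, y_2) = (168·168 + 167·13·13, 168·13 + 13·168) = (56447, 4368)

168 13
56447 4368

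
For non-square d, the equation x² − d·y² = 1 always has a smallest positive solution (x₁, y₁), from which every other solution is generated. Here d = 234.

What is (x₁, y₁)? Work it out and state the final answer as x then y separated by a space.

5201 340

[15; 3,2,1,2,1,2,3,30] for √234; ℓ=8 ⇒ convergent index 7
step 0: (15, 1)  from 15·(1,0) + (0,1)
…
step 2: (107, 7)  from 2·(46,3) + (15,1)
…
step 4: (413, 27)  from 2·(153,10) + (107,7)
step 5: (566, 37)  from 1·(413,27) + (153,10)
step 6: (1545, 101)  from 2·(566,37) + (413,27)
step 7: (5201, 340)  from 3·(1545,101) + (566,37)
fundamental: x₁=5201, y₁=340  (since 27050401 − 234·115600 = 1)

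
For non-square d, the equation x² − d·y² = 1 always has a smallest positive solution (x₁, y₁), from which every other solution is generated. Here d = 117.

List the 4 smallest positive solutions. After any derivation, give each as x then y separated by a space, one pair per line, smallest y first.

649 60
842401 77880
1093435849 101088180
1419278889601 131212379760

d=117: √d = [10; 1,4,2,4,1,20] (ℓ=6, even), read p_5/q_5
a_0=10:  p_0=10·1+0=10,  q_0=10·0+1=1
a_1=1:  p_1=1·10+1=11,  q_1=1·1+0=1
a_2=4:  p_2=4·11+10=54,  q_2=4·1+1=5
…
a_4=4:  p_4=4·119+54=530,  q_4=4·11+5=49
a_5=1:  p_5=1·530+119=649,  q_5=1·49+11=60
fundamental: x₁=649, y₁=60  (since 421201 − 117·3600 = 1)
(649+60√117)^2 = 842401 + 77880√117
(649+60√117)^3 = 1093435849 + 101088180√117
(649+60√117)^4 = 1419278889601 + 131212379760√117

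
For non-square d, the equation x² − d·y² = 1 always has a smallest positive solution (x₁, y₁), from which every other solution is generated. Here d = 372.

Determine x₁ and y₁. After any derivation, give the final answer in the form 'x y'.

[19; 3,2,12,2,3,38] for √372; ℓ=6 ⇒ convergent index 5
k=0  a_k=19  p_k/q_k = 19/1
k=1  a_k=3  p_k/q_k = 58/3
k=2  a_k=2  p_k/q_k = 135/7
…
k=4  a_k=2  p_k/q_k = 3491/181
k=5  a_k=3  p_k/q_k = 12151/630
fundamental: x₁=12151, y₁=630  (since 147646801 − 372·396900 = 1)

12151 630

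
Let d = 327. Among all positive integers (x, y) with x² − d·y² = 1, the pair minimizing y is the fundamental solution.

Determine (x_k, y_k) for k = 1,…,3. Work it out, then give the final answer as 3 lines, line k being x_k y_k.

217 12
94177 5208
40872601 2260260

√327 → a₀=18, period (12,36); ℓ=2 even so k=1
step 0: (18, 1)  from 18·(1,0) + (0,1)
step 1: (217, 12)  from 12·(18,1) + (1,0)
fundamental: x₁=217, y₁=12  (since 47089 − 327·144 = 1)
(x_2, y_2) = (217·217 + 327·12·12, 217·12 + 12·217) = (94177, 5208)
(x_3, y_3) = (217·94177 + 327·12·5208, 217·5208 + 12·94177) = (40872601, 2260260)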